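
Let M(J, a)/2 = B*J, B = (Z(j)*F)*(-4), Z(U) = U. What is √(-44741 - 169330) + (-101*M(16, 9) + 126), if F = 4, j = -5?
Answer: -258434 + I*√214071 ≈ -2.5843e+5 + 462.68*I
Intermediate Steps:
B = 80 (B = -5*4*(-4) = -20*(-4) = 80)
M(J, a) = 160*J (M(J, a) = 2*(80*J) = 160*J)
√(-44741 - 169330) + (-101*M(16, 9) + 126) = √(-44741 - 169330) + (-16160*16 + 126) = √(-214071) + (-101*2560 + 126) = I*√214071 + (-258560 + 126) = I*√214071 - 258434 = -258434 + I*√214071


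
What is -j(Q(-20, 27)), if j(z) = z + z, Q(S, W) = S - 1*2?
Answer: 44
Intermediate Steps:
Q(S, W) = -2 + S (Q(S, W) = S - 2 = -2 + S)
j(z) = 2*z
-j(Q(-20, 27)) = -2*(-2 - 20) = -2*(-22) = -1*(-44) = 44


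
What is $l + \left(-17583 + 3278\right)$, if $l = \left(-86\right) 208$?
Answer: $-32193$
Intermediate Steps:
$l = -17888$
$l + \left(-17583 + 3278\right) = -17888 + \left(-17583 + 3278\right) = -17888 - 14305 = -32193$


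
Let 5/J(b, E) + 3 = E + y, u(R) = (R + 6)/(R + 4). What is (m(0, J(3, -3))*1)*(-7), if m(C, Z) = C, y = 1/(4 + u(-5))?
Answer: 0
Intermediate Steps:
u(R) = (6 + R)/(4 + R)
y = ⅓ (y = 1/(4 + (6 - 5)/(4 - 5)) = 1/(4 + 1/(-1)) = 1/(4 - 1*1) = 1/(4 - 1) = 1/3 = ⅓ ≈ 0.33333)
J(b, E) = 5/(-8/3 + E) (J(b, E) = 5/(-3 + (E + ⅓)) = 5/(-3 + (⅓ + E)) = 5/(-8/3 + E))
(m(0, J(3, -3))*1)*(-7) = (0*1)*(-7) = 0*(-7) = 0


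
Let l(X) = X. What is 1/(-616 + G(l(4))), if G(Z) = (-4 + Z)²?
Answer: -1/616 ≈ -0.0016234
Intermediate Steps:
1/(-616 + G(l(4))) = 1/(-616 + (-4 + 4)²) = 1/(-616 + 0²) = 1/(-616 + 0) = 1/(-616) = -1/616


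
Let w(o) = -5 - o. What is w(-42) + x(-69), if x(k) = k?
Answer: -32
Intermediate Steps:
w(-42) + x(-69) = (-5 - 1*(-42)) - 69 = (-5 + 42) - 69 = 37 - 69 = -32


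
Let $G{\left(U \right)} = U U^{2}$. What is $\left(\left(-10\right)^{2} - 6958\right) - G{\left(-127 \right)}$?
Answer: $2041525$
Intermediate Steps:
$G{\left(U \right)} = U^{3}$
$\left(\left(-10\right)^{2} - 6958\right) - G{\left(-127 \right)} = \left(\left(-10\right)^{2} - 6958\right) - \left(-127\right)^{3} = \left(100 - 6958\right) - -2048383 = -6858 + 2048383 = 2041525$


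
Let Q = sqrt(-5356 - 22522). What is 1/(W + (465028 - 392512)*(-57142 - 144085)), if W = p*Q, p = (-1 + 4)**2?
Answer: -2432029522/35488605575277667257 - I*sqrt(27878)/23659070383518444838 ≈ -6.853e-11 - 7.0572e-18*I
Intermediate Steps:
p = 9 (p = 3**2 = 9)
Q = I*sqrt(27878) (Q = sqrt(-27878) = I*sqrt(27878) ≈ 166.97*I)
W = 9*I*sqrt(27878) (W = 9*(I*sqrt(27878)) = 9*I*sqrt(27878) ≈ 1502.7*I)
1/(W + (465028 - 392512)*(-57142 - 144085)) = 1/(9*I*sqrt(27878) + (465028 - 392512)*(-57142 - 144085)) = 1/(9*I*sqrt(27878) + 72516*(-201227)) = 1/(9*I*sqrt(27878) - 14592177132) = 1/(-14592177132 + 9*I*sqrt(27878))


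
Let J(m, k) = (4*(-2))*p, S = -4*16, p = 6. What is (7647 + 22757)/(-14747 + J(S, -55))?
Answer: -2764/1345 ≈ -2.0550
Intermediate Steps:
S = -64
J(m, k) = -48 (J(m, k) = (4*(-2))*6 = -8*6 = -48)
(7647 + 22757)/(-14747 + J(S, -55)) = (7647 + 22757)/(-14747 - 48) = 30404/(-14795) = 30404*(-1/14795) = -2764/1345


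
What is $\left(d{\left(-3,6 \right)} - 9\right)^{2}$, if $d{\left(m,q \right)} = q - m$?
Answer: $0$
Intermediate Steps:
$\left(d{\left(-3,6 \right)} - 9\right)^{2} = \left(\left(6 - -3\right) - 9\right)^{2} = \left(\left(6 + 3\right) - 9\right)^{2} = \left(9 - 9\right)^{2} = 0^{2} = 0$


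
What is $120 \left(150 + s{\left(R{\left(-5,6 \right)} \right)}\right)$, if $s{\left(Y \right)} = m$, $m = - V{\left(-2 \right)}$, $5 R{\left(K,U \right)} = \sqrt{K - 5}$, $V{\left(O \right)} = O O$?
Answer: $17520$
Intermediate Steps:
$V{\left(O \right)} = O^{2}$
$R{\left(K,U \right)} = \frac{\sqrt{-5 + K}}{5}$ ($R{\left(K,U \right)} = \frac{\sqrt{K - 5}}{5} = \frac{\sqrt{-5 + K}}{5}$)
$m = -4$ ($m = - \left(-2\right)^{2} = \left(-1\right) 4 = -4$)
$s{\left(Y \right)} = -4$
$120 \left(150 + s{\left(R{\left(-5,6 \right)} \right)}\right) = 120 \left(150 - 4\right) = 120 \cdot 146 = 17520$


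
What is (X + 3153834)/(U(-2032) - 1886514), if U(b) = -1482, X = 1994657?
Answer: -5148491/1887996 ≈ -2.7270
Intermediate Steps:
(X + 3153834)/(U(-2032) - 1886514) = (1994657 + 3153834)/(-1482 - 1886514) = 5148491/(-1887996) = 5148491*(-1/1887996) = -5148491/1887996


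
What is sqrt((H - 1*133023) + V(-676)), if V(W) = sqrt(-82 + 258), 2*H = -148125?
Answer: sqrt(-828342 + 16*sqrt(11))/2 ≈ 455.05*I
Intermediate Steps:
H = -148125/2 (H = (1/2)*(-148125) = -148125/2 ≈ -74063.)
V(W) = 4*sqrt(11) (V(W) = sqrt(176) = 4*sqrt(11))
sqrt((H - 1*133023) + V(-676)) = sqrt((-148125/2 - 1*133023) + 4*sqrt(11)) = sqrt((-148125/2 - 133023) + 4*sqrt(11)) = sqrt(-414171/2 + 4*sqrt(11))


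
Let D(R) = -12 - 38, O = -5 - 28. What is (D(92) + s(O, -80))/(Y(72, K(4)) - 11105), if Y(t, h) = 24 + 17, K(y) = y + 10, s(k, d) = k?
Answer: 83/11064 ≈ 0.0075018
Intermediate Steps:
O = -33
D(R) = -50
K(y) = 10 + y
Y(t, h) = 41
(D(92) + s(O, -80))/(Y(72, K(4)) - 11105) = (-50 - 33)/(41 - 11105) = -83/(-11064) = -83*(-1/11064) = 83/11064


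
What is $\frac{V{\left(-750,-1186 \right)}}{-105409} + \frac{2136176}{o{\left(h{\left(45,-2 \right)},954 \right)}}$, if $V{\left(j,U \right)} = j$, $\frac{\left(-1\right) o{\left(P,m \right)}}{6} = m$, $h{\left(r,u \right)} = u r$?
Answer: $- \frac{56291970746}{150840279} \approx -373.19$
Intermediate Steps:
$h{\left(r,u \right)} = r u$
$o{\left(P,m \right)} = - 6 m$
$\frac{V{\left(-750,-1186 \right)}}{-105409} + \frac{2136176}{o{\left(h{\left(45,-2 \right)},954 \right)}} = - \frac{750}{-105409} + \frac{2136176}{\left(-6\right) 954} = \left(-750\right) \left(- \frac{1}{105409}\right) + \frac{2136176}{-5724} = \frac{750}{105409} + 2136176 \left(- \frac{1}{5724}\right) = \frac{750}{105409} - \frac{534044}{1431} = - \frac{56291970746}{150840279}$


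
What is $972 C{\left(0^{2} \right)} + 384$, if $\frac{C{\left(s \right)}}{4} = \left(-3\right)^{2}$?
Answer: $35376$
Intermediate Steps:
$C{\left(s \right)} = 36$ ($C{\left(s \right)} = 4 \left(-3\right)^{2} = 4 \cdot 9 = 36$)
$972 C{\left(0^{2} \right)} + 384 = 972 \cdot 36 + 384 = 34992 + 384 = 35376$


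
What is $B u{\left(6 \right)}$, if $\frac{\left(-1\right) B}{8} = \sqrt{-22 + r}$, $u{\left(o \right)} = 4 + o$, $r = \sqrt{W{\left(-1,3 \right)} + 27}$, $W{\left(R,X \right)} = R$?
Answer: $- 80 i \sqrt{22 - \sqrt{26}} \approx - 328.89 i$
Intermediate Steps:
$r = \sqrt{26}$ ($r = \sqrt{-1 + 27} = \sqrt{26} \approx 5.099$)
$B = - 8 \sqrt{-22 + \sqrt{26}} \approx - 32.889 i$
$B u{\left(6 \right)} = - 8 i \sqrt{22 - \sqrt{26}} \left(4 + 6\right) = - 8 i \sqrt{22 - \sqrt{26}} \cdot 10 = - 80 i \sqrt{22 - \sqrt{26}}$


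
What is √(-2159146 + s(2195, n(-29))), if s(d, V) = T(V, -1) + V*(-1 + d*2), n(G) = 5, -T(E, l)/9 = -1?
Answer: 2*I*√534298 ≈ 1461.9*I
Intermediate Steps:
T(E, l) = 9 (T(E, l) = -9*(-1) = 9)
s(d, V) = 9 + V*(-1 + 2*d) (s(d, V) = 9 + V*(-1 + d*2) = 9 + V*(-1 + 2*d))
√(-2159146 + s(2195, n(-29))) = √(-2159146 + (9 - 1*5 + 2*5*2195)) = √(-2159146 + (9 - 5 + 21950)) = √(-2159146 + 21954) = √(-2137192) = 2*I*√534298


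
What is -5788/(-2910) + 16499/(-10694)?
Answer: 6942391/15559770 ≈ 0.44618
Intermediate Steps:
-5788/(-2910) + 16499/(-10694) = -5788*(-1/2910) + 16499*(-1/10694) = 2894/1455 - 16499/10694 = 6942391/15559770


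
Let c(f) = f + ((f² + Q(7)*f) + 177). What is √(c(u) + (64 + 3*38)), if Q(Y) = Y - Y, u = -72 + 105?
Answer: √1477 ≈ 38.432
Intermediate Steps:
u = 33
Q(Y) = 0
c(f) = 177 + f + f² (c(f) = f + ((f² + 0*f) + 177) = f + ((f² + 0) + 177) = f + (f² + 177) = f + (177 + f²) = 177 + f + f²)
√(c(u) + (64 + 3*38)) = √((177 + 33 + 33²) + (64 + 3*38)) = √((177 + 33 + 1089) + (64 + 114)) = √(1299 + 178) = √1477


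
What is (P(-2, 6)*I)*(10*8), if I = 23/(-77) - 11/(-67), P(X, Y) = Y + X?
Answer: -222080/5159 ≈ -43.047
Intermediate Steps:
P(X, Y) = X + Y
I = -694/5159 (I = 23*(-1/77) - 11*(-1/67) = -23/77 + 11/67 = -694/5159 ≈ -0.13452)
(P(-2, 6)*I)*(10*8) = ((-2 + 6)*(-694/5159))*(10*8) = (4*(-694/5159))*80 = -2776/5159*80 = -222080/5159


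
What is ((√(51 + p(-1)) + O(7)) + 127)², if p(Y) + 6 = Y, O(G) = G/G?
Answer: 16428 + 512*√11 ≈ 18126.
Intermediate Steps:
O(G) = 1
p(Y) = -6 + Y
((√(51 + p(-1)) + O(7)) + 127)² = ((√(51 + (-6 - 1)) + 1) + 127)² = ((√(51 - 7) + 1) + 127)² = ((√44 + 1) + 127)² = ((2*√11 + 1) + 127)² = ((1 + 2*√11) + 127)² = (128 + 2*√11)²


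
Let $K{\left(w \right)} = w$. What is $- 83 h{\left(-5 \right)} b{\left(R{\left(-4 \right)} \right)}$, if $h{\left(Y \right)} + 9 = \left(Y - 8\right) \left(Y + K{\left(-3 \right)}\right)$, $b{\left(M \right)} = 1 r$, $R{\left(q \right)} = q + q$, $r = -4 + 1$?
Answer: $23655$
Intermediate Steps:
$r = -3$
$R{\left(q \right)} = 2 q$
$b{\left(M \right)} = -3$ ($b{\left(M \right)} = 1 \left(-3\right) = -3$)
$h{\left(Y \right)} = -9 + \left(-8 + Y\right) \left(-3 + Y\right)$ ($h{\left(Y \right)} = -9 + \left(Y - 8\right) \left(Y - 3\right) = -9 + \left(-8 + Y\right) \left(-3 + Y\right)$)
$- 83 h{\left(-5 \right)} b{\left(R{\left(-4 \right)} \right)} = - 83 \left(15 + \left(-5\right)^{2} - -55\right) \left(-3\right) = - 83 \left(15 + 25 + 55\right) \left(-3\right) = \left(-83\right) 95 \left(-3\right) = \left(-7885\right) \left(-3\right) = 23655$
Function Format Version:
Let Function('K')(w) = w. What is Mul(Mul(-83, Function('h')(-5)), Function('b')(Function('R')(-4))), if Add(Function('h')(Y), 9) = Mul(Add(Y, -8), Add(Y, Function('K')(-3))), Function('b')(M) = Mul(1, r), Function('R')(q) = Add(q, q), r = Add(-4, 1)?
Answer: 23655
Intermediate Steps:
r = -3
Function('R')(q) = Mul(2, q)
Function('b')(M) = -3 (Function('b')(M) = Mul(1, -3) = -3)
Function('h')(Y) = Add(-9, Mul(Add(-8, Y), Add(-3, Y))) (Function('h')(Y) = Add(-9, Mul(Add(Y, -8), Add(Y, -3))) = Add(-9, Mul(Add(-8, Y), Add(-3, Y))))
Mul(Mul(-83, Function('h')(-5)), Function('b')(Function('R')(-4))) = Mul(Mul(-83, Add(15, Pow(-5, 2), Mul(-11, -5))), -3) = Mul(Mul(-83, Add(15, 25, 55)), -3) = Mul(Mul(-83, 95), -3) = Mul(-7885, -3) = 23655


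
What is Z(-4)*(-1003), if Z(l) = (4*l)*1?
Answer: 16048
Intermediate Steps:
Z(l) = 4*l
Z(-4)*(-1003) = (4*(-4))*(-1003) = -16*(-1003) = 16048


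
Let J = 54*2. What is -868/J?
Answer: -217/27 ≈ -8.0370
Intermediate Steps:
J = 108
-868/J = -868/108 = -868*1/108 = -217/27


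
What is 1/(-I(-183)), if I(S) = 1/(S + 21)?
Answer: 162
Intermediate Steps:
I(S) = 1/(21 + S)
1/(-I(-183)) = 1/(-1/(21 - 183)) = 1/(-1/(-162)) = 1/(-1*(-1/162)) = 1/(1/162) = 162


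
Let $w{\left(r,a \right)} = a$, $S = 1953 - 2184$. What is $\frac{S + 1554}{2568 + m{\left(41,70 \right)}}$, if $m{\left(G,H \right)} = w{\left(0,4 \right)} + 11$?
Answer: $\frac{21}{41} \approx 0.5122$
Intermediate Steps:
$S = -231$
$m{\left(G,H \right)} = 15$ ($m{\left(G,H \right)} = 4 + 11 = 15$)
$\frac{S + 1554}{2568 + m{\left(41,70 \right)}} = \frac{-231 + 1554}{2568 + 15} = \frac{1323}{2583} = 1323 \cdot \frac{1}{2583} = \frac{21}{41}$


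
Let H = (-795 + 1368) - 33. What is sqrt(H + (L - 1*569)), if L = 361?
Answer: 2*sqrt(83) ≈ 18.221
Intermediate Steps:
H = 540 (H = 573 - 33 = 540)
sqrt(H + (L - 1*569)) = sqrt(540 + (361 - 1*569)) = sqrt(540 + (361 - 569)) = sqrt(540 - 208) = sqrt(332) = 2*sqrt(83)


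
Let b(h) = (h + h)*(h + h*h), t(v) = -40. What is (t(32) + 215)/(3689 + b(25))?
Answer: 175/36189 ≈ 0.0048357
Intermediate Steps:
b(h) = 2*h*(h + h**2) (b(h) = (2*h)*(h + h**2) = 2*h*(h + h**2))
(t(32) + 215)/(3689 + b(25)) = (-40 + 215)/(3689 + 2*25**2*(1 + 25)) = 175/(3689 + 2*625*26) = 175/(3689 + 32500) = 175/36189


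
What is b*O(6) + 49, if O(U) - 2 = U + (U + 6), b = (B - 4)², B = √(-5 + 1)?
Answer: 289 - 320*I ≈ 289.0 - 320.0*I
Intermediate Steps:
B = 2*I (B = √(-4) = 2*I ≈ 2.0*I)
b = (-4 + 2*I)² (b = (2*I - 4)² = (-4 + 2*I)² ≈ 12.0 - 16.0*I)
O(U) = 8 + 2*U (O(U) = 2 + (U + (U + 6)) = 2 + (U + (6 + U)) = 2 + (6 + 2*U) = 8 + 2*U)
b*O(6) + 49 = (12 - 16*I)*(8 + 2*6) + 49 = (12 - 16*I)*(8 + 12) + 49 = (12 - 16*I)*20 + 49 = (240 - 320*I) + 49 = 289 - 320*I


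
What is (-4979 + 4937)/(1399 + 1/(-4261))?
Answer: -29827/993523 ≈ -0.030021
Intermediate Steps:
(-4979 + 4937)/(1399 + 1/(-4261)) = -42/(1399 - 1/4261) = -42/5961138/4261 = -42*4261/5961138 = -29827/993523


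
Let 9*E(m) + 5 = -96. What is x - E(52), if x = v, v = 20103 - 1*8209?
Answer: 107147/9 ≈ 11905.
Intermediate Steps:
E(m) = -101/9 (E(m) = -5/9 + (1/9)*(-96) = -5/9 - 32/3 = -101/9)
v = 11894 (v = 20103 - 8209 = 11894)
x = 11894
x - E(52) = 11894 - 1*(-101/9) = 11894 + 101/9 = 107147/9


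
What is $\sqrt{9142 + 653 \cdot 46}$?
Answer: $2 \sqrt{9795} \approx 197.94$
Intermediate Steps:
$\sqrt{9142 + 653 \cdot 46} = \sqrt{9142 + 30038} = \sqrt{39180} = 2 \sqrt{9795}$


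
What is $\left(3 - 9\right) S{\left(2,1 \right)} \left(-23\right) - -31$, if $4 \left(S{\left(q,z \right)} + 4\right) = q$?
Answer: $-452$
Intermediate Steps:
$S{\left(q,z \right)} = -4 + \frac{q}{4}$
$\left(3 - 9\right) S{\left(2,1 \right)} \left(-23\right) - -31 = \left(3 - 9\right) \left(-4 + \frac{1}{4} \cdot 2\right) \left(-23\right) - -31 = - 6 \left(-4 + \frac{1}{2}\right) \left(-23\right) + 31 = \left(-6\right) \left(- \frac{7}{2}\right) \left(-23\right) + 31 = 21 \left(-23\right) + 31 = -483 + 31 = -452$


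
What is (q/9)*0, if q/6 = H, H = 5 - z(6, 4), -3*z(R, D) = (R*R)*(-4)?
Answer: 0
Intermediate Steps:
z(R, D) = 4*R**2/3 (z(R, D) = -R*R*(-4)/3 = -R**2*(-4)/3 = -(-4)*R**2/3 = 4*R**2/3)
H = -43 (H = 5 - 4*6**2/3 = 5 - 4*36/3 = 5 - 1*48 = 5 - 48 = -43)
q = -258 (q = 6*(-43) = -258)
(q/9)*0 = (-258/9)*0 = ((1/9)*(-258))*0 = -86/3*0 = 0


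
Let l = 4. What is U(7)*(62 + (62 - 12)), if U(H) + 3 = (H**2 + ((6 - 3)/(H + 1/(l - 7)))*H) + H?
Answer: 31444/5 ≈ 6288.8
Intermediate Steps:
U(H) = -3 + H + H**2 + 3*H/(-1/3 + H) (U(H) = -3 + ((H**2 + ((6 - 3)/(H + 1/(4 - 7)))*H) + H) = -3 + ((H**2 + (3/(H + 1/(-3)))*H) + H) = -3 + ((H**2 + (3/(H - 1/3))*H) + H) = -3 + ((H**2 + (3/(-1/3 + H))*H) + H) = -3 + ((H**2 + 3*H/(-1/3 + H)) + H) = -3 + (H + H**2 + 3*H/(-1/3 + H)) = -3 + H + H**2 + 3*H/(-1/3 + H))
U(7)*(62 + (62 - 12)) = ((-3 + 7 - 3*7**3 - 2*7**2)/(1 - 3*7))*(62 + (62 - 12)) = ((-3 + 7 - 3*343 - 2*49)/(1 - 21))*(62 + 50) = ((-3 + 7 - 1029 - 98)/(-20))*112 = -1/20*(-1123)*112 = (1123/20)*112 = 31444/5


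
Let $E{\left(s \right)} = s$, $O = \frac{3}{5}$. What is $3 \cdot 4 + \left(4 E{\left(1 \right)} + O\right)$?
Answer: $\frac{83}{5} \approx 16.6$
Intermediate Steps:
$O = \frac{3}{5}$ ($O = 3 \cdot \frac{1}{5} = \frac{3}{5} \approx 0.6$)
$3 \cdot 4 + \left(4 E{\left(1 \right)} + O\right) = 3 \cdot 4 + \left(4 \cdot 1 + \frac{3}{5}\right) = 12 + \left(4 + \frac{3}{5}\right) = 12 + \frac{23}{5} = \frac{83}{5}$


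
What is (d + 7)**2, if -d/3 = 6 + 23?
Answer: 6400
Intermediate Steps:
d = -87 (d = -3*(6 + 23) = -3*29 = -87)
(d + 7)**2 = (-87 + 7)**2 = (-80)**2 = 6400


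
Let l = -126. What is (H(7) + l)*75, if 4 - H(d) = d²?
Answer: -12825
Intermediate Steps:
H(d) = 4 - d²
(H(7) + l)*75 = ((4 - 1*7²) - 126)*75 = ((4 - 1*49) - 126)*75 = ((4 - 49) - 126)*75 = (-45 - 126)*75 = -171*75 = -12825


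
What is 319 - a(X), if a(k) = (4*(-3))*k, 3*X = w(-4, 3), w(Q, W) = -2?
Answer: 311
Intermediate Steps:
X = -⅔ (X = (⅓)*(-2) = -⅔ ≈ -0.66667)
a(k) = -12*k
319 - a(X) = 319 - (-12)*(-2)/3 = 319 - 1*8 = 319 - 8 = 311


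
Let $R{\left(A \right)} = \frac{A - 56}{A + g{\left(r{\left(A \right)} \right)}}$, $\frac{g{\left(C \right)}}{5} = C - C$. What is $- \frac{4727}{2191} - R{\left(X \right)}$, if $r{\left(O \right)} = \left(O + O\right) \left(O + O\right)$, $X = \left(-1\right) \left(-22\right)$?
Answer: $- \frac{14750}{24101} \approx -0.61201$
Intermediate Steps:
$X = 22$
$r{\left(O \right)} = 4 O^{2}$ ($r{\left(O \right)} = 2 O 2 O = 4 O^{2}$)
$g{\left(C \right)} = 0$ ($g{\left(C \right)} = 5 \left(C - C\right) = 5 \cdot 0 = 0$)
$R{\left(A \right)} = \frac{-56 + A}{A}$ ($R{\left(A \right)} = \frac{A - 56}{A + 0} = \frac{-56 + A}{A}$)
$- \frac{4727}{2191} - R{\left(X \right)} = - \frac{4727}{2191} - \frac{-56 + 22}{22} = \left(-4727\right) \frac{1}{2191} - \frac{1}{22} \left(-34\right) = - \frac{4727}{2191} - - \frac{17}{11} = - \frac{4727}{2191} + \frac{17}{11} = - \frac{14750}{24101}$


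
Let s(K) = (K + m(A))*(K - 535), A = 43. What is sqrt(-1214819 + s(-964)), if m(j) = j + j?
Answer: sqrt(101303) ≈ 318.28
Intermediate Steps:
m(j) = 2*j
s(K) = (-535 + K)*(86 + K) (s(K) = (K + 2*43)*(K - 535) = (K + 86)*(-535 + K) = (86 + K)*(-535 + K) = (-535 + K)*(86 + K))
sqrt(-1214819 + s(-964)) = sqrt(-1214819 + (-46010 + (-964)**2 - 449*(-964))) = sqrt(-1214819 + (-46010 + 929296 + 432836)) = sqrt(-1214819 + 1316122) = sqrt(101303)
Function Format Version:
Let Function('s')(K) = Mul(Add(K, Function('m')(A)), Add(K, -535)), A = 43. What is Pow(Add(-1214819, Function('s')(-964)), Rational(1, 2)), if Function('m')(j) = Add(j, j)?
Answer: Pow(101303, Rational(1, 2)) ≈ 318.28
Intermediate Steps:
Function('m')(j) = Mul(2, j)
Function('s')(K) = Mul(Add(-535, K), Add(86, K)) (Function('s')(K) = Mul(Add(K, Mul(2, 43)), Add(K, -535)) = Mul(Add(K, 86), Add(-535, K)) = Mul(Add(86, K), Add(-535, K)) = Mul(Add(-535, K), Add(86, K)))
Pow(Add(-1214819, Function('s')(-964)), Rational(1, 2)) = Pow(Add(-1214819, Add(-46010, Pow(-964, 2), Mul(-449, -964))), Rational(1, 2)) = Pow(Add(-1214819, Add(-46010, 929296, 432836)), Rational(1, 2)) = Pow(Add(-1214819, 1316122), Rational(1, 2)) = Pow(101303, Rational(1, 2))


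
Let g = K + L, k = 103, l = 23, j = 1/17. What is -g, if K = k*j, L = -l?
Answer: 288/17 ≈ 16.941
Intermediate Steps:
j = 1/17 ≈ 0.058824
L = -23 (L = -1*23 = -23)
K = 103/17 (K = 103*(1/17) = 103/17 ≈ 6.0588)
g = -288/17 (g = 103/17 - 23 = -288/17 ≈ -16.941)
-g = -1*(-288/17) = 288/17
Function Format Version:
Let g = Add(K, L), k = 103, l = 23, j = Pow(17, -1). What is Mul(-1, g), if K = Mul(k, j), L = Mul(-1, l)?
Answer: Rational(288, 17) ≈ 16.941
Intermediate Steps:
j = Rational(1, 17) ≈ 0.058824
L = -23 (L = Mul(-1, 23) = -23)
K = Rational(103, 17) (K = Mul(103, Rational(1, 17)) = Rational(103, 17) ≈ 6.0588)
g = Rational(-288, 17) (g = Add(Rational(103, 17), -23) = Rational(-288, 17) ≈ -16.941)
Mul(-1, g) = Mul(-1, Rational(-288, 17)) = Rational(288, 17)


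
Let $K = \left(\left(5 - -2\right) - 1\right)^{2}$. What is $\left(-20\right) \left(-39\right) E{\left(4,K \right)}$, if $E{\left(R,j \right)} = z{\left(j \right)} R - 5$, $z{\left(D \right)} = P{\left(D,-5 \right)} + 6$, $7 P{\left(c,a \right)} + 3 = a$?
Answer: $\frac{78780}{7} \approx 11254.0$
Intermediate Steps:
$K = 36$ ($K = \left(\left(5 + 2\right) - 1\right)^{2} = \left(7 - 1\right)^{2} = 6^{2} = 36$)
$P{\left(c,a \right)} = - \frac{3}{7} + \frac{a}{7}$
$z{\left(D \right)} = \frac{34}{7}$ ($z{\left(D \right)} = \left(- \frac{3}{7} + \frac{1}{7} \left(-5\right)\right) + 6 = \left(- \frac{3}{7} - \frac{5}{7}\right) + 6 = - \frac{8}{7} + 6 = \frac{34}{7}$)
$E{\left(R,j \right)} = -5 + \frac{34 R}{7}$ ($E{\left(R,j \right)} = \frac{34 R}{7} - 5 = -5 + \frac{34 R}{7}$)
$\left(-20\right) \left(-39\right) E{\left(4,K \right)} = \left(-20\right) \left(-39\right) \left(-5 + \frac{34}{7} \cdot 4\right) = 780 \left(-5 + \frac{136}{7}\right) = 780 \cdot \frac{101}{7} = \frac{78780}{7}$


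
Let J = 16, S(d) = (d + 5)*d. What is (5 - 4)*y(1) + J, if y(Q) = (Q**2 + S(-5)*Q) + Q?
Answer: 18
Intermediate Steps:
S(d) = d*(5 + d) (S(d) = (5 + d)*d = d*(5 + d))
y(Q) = Q + Q**2 (y(Q) = (Q**2 + (-5*(5 - 5))*Q) + Q = (Q**2 + (-5*0)*Q) + Q = (Q**2 + 0*Q) + Q = (Q**2 + 0) + Q = Q**2 + Q = Q + Q**2)
(5 - 4)*y(1) + J = (5 - 4)*(1*(1 + 1)) + 16 = 1*(1*2) + 16 = 1*2 + 16 = 2 + 16 = 18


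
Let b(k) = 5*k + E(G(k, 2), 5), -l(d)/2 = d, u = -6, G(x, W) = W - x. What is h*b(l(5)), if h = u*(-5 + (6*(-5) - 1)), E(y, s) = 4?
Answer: -9936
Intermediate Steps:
l(d) = -2*d
b(k) = 4 + 5*k (b(k) = 5*k + 4 = 4 + 5*k)
h = 216 (h = -6*(-5 + (6*(-5) - 1)) = -6*(-5 + (-30 - 1)) = -6*(-5 - 31) = -6*(-36) = 216)
h*b(l(5)) = 216*(4 + 5*(-2*5)) = 216*(4 + 5*(-10)) = 216*(4 - 50) = 216*(-46) = -9936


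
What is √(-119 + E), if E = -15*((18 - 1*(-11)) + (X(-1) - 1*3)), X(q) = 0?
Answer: I*√509 ≈ 22.561*I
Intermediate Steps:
E = -390 (E = -15*((18 - 1*(-11)) + (0 - 1*3)) = -15*((18 + 11) + (0 - 3)) = -15*(29 - 3) = -15*26 = -390)
√(-119 + E) = √(-119 - 390) = √(-509) = I*√509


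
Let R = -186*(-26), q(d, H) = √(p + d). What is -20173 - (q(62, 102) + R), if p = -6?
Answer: -25009 - 2*√14 ≈ -25016.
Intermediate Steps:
q(d, H) = √(-6 + d)
R = 4836
-20173 - (q(62, 102) + R) = -20173 - (√(-6 + 62) + 4836) = -20173 - (√56 + 4836) = -20173 - (2*√14 + 4836) = -20173 - (4836 + 2*√14) = -20173 + (-4836 - 2*√14) = -25009 - 2*√14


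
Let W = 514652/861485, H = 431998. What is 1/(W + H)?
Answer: 861485/372160311682 ≈ 2.3148e-6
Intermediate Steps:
W = 514652/861485 (W = 514652*(1/861485) = 514652/861485 ≈ 0.59740)
1/(W + H) = 1/(514652/861485 + 431998) = 1/(372160311682/861485) = 861485/372160311682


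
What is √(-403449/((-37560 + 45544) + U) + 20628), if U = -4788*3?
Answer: √210556091955/3190 ≈ 143.84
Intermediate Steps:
U = -14364
√(-403449/((-37560 + 45544) + U) + 20628) = √(-403449/((-37560 + 45544) - 14364) + 20628) = √(-403449/(7984 - 14364) + 20628) = √(-403449/(-6380) + 20628) = √(-403449*(-1/6380) + 20628) = √(403449/6380 + 20628) = √(132010089/6380) = √210556091955/3190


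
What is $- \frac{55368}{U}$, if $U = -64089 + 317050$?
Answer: $- \frac{55368}{252961} \approx -0.21888$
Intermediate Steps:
$U = 252961$
$- \frac{55368}{U} = - \frac{55368}{252961}$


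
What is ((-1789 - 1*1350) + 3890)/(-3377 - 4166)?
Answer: -751/7543 ≈ -0.099563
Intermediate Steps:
((-1789 - 1*1350) + 3890)/(-3377 - 4166) = ((-1789 - 1350) + 3890)/(-7543) = (-3139 + 3890)*(-1/7543) = 751*(-1/7543) = -751/7543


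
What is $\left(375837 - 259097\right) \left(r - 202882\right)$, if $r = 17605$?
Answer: $-21629236980$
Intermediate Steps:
$\left(375837 - 259097\right) \left(r - 202882\right) = \left(375837 - 259097\right) \left(17605 - 202882\right) = 116740 \left(-185277\right) = -21629236980$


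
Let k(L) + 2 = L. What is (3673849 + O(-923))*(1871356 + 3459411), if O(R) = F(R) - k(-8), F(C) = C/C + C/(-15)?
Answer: 293772295057241/15 ≈ 1.9585e+13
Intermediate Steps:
k(L) = -2 + L
F(C) = 1 - C/15 (F(C) = 1 + C*(-1/15) = 1 - C/15)
O(R) = 11 - R/15 (O(R) = (1 - R/15) - (-2 - 8) = (1 - R/15) - 1*(-10) = (1 - R/15) + 10 = 11 - R/15)
(3673849 + O(-923))*(1871356 + 3459411) = (3673849 + (11 - 1/15*(-923)))*(1871356 + 3459411) = (3673849 + (11 + 923/15))*5330767 = (3673849 + 1088/15)*5330767 = (55108823/15)*5330767 = 293772295057241/15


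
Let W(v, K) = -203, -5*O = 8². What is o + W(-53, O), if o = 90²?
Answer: 7897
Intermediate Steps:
O = -64/5 (O = -⅕*8² = -⅕*64 = -64/5 ≈ -12.800)
o = 8100
o + W(-53, O) = 8100 - 203 = 7897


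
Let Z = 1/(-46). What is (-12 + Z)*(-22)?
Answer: 6083/23 ≈ 264.48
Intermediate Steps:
Z = -1/46 ≈ -0.021739
(-12 + Z)*(-22) = (-12 - 1/46)*(-22) = -553/46*(-22) = 6083/23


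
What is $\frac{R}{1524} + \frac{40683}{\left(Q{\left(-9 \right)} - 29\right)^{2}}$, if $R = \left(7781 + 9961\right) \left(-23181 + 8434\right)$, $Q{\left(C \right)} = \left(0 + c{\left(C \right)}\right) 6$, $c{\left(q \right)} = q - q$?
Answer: $- \frac{36663051757}{213614} \approx -1.7163 \cdot 10^{5}$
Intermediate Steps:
$c{\left(q \right)} = 0$
$Q{\left(C \right)} = 0$ ($Q{\left(C \right)} = \left(0 + 0\right) 6 = 0 \cdot 6 = 0$)
$R = -261641274$ ($R = 17742 \left(-14747\right) = -261641274$)
$\frac{R}{1524} + \frac{40683}{\left(Q{\left(-9 \right)} - 29\right)^{2}} = - \frac{261641274}{1524} + \frac{40683}{\left(0 - 29\right)^{2}} = \left(-261641274\right) \frac{1}{1524} + \frac{40683}{\left(-29\right)^{2}} = - \frac{43606879}{254} + \frac{40683}{841} = - \frac{36663051757}{213614}$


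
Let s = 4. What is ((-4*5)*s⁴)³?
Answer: -134217728000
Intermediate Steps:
((-4*5)*s⁴)³ = (-4*5*4⁴)³ = (-20*256)³ = (-5120)³ = -134217728000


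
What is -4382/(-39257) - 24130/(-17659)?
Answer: 1024653148/693239363 ≈ 1.4781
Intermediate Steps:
-4382/(-39257) - 24130/(-17659) = -4382*(-1/39257) - 24130*(-1/17659) = 4382/39257 + 24130/17659 = 1024653148/693239363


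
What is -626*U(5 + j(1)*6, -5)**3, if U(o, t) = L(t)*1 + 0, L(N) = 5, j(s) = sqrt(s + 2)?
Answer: -78250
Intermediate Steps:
j(s) = sqrt(2 + s)
U(o, t) = 5 (U(o, t) = 5*1 + 0 = 5 + 0 = 5)
-626*U(5 + j(1)*6, -5)**3 = -626*5**3 = -626*125 = -78250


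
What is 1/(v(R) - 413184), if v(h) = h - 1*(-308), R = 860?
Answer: -1/412016 ≈ -2.4271e-6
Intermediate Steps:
v(h) = 308 + h (v(h) = h + 308 = 308 + h)
1/(v(R) - 413184) = 1/((308 + 860) - 413184) = 1/(1168 - 413184) = 1/(-412016) = -1/412016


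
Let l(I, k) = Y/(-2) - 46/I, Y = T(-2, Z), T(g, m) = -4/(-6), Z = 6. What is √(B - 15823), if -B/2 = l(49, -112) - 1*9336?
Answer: √1257531/21 ≈ 53.400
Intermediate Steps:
T(g, m) = ⅔ (T(g, m) = -4*(-⅙) = ⅔)
Y = ⅔ ≈ 0.66667
l(I, k) = -⅓ - 46/I (l(I, k) = (⅔)/(-2) - 46/I = (⅔)*(-½) - 46/I = -⅓ - 46/I)
B = 2745158/147 (B = -2*((⅓)*(-138 - 1*49)/49 - 1*9336) = -2*((⅓)*(1/49)*(-138 - 49) - 9336) = -2*((⅓)*(1/49)*(-187) - 9336) = -2*(-187/147 - 9336) = -2*(-1372579/147) = 2745158/147 ≈ 18675.)
√(B - 15823) = √(2745158/147 - 15823) = √(419177/147) = √1257531/21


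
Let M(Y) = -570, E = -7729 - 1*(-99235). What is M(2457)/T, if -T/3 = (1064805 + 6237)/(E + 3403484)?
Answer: 332024050/535521 ≈ 620.00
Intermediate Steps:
E = 91506 (E = -7729 + 99235 = 91506)
T = -1606563/1747495 (T = -3*(1064805 + 6237)/(91506 + 3403484) = -3213126/3494990 = -3*535521/1747495 = -1606563/1747495 ≈ -0.91935)
M(2457)/T = -570/(-1606563/1747495) = -570*(-1747495/1606563) = 332024050/535521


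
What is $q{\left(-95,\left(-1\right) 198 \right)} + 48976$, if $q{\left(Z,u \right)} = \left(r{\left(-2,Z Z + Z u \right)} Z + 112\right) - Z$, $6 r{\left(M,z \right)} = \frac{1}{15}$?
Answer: $\frac{885275}{18} \approx 49182.0$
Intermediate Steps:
$r{\left(M,z \right)} = \frac{1}{90}$ ($r{\left(M,z \right)} = \frac{1}{6 \cdot 15} = \frac{1}{6} \cdot \frac{1}{15} = \frac{1}{90}$)
$q{\left(Z,u \right)} = 112 - \frac{89 Z}{90}$ ($q{\left(Z,u \right)} = \left(\frac{Z}{90} + 112\right) - Z = \left(112 + \frac{Z}{90}\right) - Z = 112 - \frac{89 Z}{90}$)
$q{\left(-95,\left(-1\right) 198 \right)} + 48976 = \left(112 - - \frac{1691}{18}\right) + 48976 = \left(112 + \frac{1691}{18}\right) + 48976 = \frac{3707}{18} + 48976 = \frac{885275}{18}$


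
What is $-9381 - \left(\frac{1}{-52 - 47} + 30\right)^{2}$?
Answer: $- \frac{100758142}{9801} \approx -10280.0$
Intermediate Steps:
$-9381 - \left(\frac{1}{-52 - 47} + 30\right)^{2} = -9381 - \left(\frac{1}{-99} + 30\right)^{2} = -9381 - \left(- \frac{1}{99} + 30\right)^{2} = -9381 - \left(\frac{2969}{99}\right)^{2} = -9381 - \frac{8814961}{9801} = - \frac{100758142}{9801}$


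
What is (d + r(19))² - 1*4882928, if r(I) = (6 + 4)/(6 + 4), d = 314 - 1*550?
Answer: -4827703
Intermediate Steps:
d = -236 (d = 314 - 550 = -236)
r(I) = 1 (r(I) = 10/10 = 10*(⅒) = 1)
(d + r(19))² - 1*4882928 = (-236 + 1)² - 1*4882928 = (-235)² - 4882928 = 55225 - 4882928 = -4827703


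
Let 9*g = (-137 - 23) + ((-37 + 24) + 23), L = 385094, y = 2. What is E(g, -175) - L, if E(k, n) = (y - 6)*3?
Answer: -385106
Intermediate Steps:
g = -50/3 (g = ((-137 - 23) + ((-37 + 24) + 23))/9 = (-160 + (-13 + 23))/9 = (-160 + 10)/9 = (⅑)*(-150) = -50/3 ≈ -16.667)
E(k, n) = -12 (E(k, n) = (2 - 6)*3 = -4*3 = -12)
E(g, -175) - L = -12 - 1*385094 = -12 - 385094 = -385106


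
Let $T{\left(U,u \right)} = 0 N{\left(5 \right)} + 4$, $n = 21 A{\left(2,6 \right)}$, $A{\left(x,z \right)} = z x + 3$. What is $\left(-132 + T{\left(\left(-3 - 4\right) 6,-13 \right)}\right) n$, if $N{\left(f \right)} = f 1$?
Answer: $-40320$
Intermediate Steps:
$N{\left(f \right)} = f$
$A{\left(x,z \right)} = 3 + x z$ ($A{\left(x,z \right)} = x z + 3 = 3 + x z$)
$n = 315$ ($n = 21 \left(3 + 2 \cdot 6\right) = 21 \left(3 + 12\right) = 21 \cdot 15 = 315$)
$T{\left(U,u \right)} = 4$ ($T{\left(U,u \right)} = 0 \cdot 5 + 4 = 0 + 4 = 4$)
$\left(-132 + T{\left(\left(-3 - 4\right) 6,-13 \right)}\right) n = \left(-132 + 4\right) 315 = \left(-128\right) 315 = -40320$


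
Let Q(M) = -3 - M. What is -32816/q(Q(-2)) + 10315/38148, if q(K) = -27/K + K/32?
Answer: -40050770731/32921724 ≈ -1216.5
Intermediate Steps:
q(K) = -27/K + K/32 (q(K) = -27/K + K*(1/32) = -27/K + K/32)
-32816/q(Q(-2)) + 10315/38148 = -32816/(-27/(-3 - 1*(-2)) + (-3 - 1*(-2))/32) + 10315/38148 = -32816/(-27/(-3 + 2) + (-3 + 2)/32) + 10315*(1/38148) = -32816/(-27/(-1) + (1/32)*(-1)) + 10315/38148 = -32816/(-27*(-1) - 1/32) + 10315/38148 = -32816/(27 - 1/32) + 10315/38148 = -32816/863/32 + 10315/38148 = -32816*32/863 + 10315/38148 = -1050112/863 + 10315/38148 = -40050770731/32921724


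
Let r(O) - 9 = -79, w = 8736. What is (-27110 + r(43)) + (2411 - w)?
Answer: -33505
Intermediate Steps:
r(O) = -70 (r(O) = 9 - 79 = -70)
(-27110 + r(43)) + (2411 - w) = (-27110 - 70) + (2411 - 1*8736) = -27180 + (2411 - 8736) = -27180 - 6325 = -33505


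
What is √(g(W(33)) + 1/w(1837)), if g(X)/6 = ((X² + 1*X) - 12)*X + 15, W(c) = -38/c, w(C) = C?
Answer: √630996705295/60621 ≈ 13.104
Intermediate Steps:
g(X) = 90 + 6*X*(-12 + X + X²) (g(X) = 6*(((X² + 1*X) - 12)*X + 15) = 6*(((X² + X) - 12)*X + 15) = 6*(((X + X²) - 12)*X + 15) = 6*((-12 + X + X²)*X + 15) = 6*(X*(-12 + X + X²) + 15) = 6*(15 + X*(-12 + X + X²)) = 90 + 6*X*(-12 + X + X²))
√(g(W(33)) + 1/w(1837)) = √((90 - (-2736)/33 + 6*(-38/33)² + 6*(-38/33)³) + 1/1837) = √((90 - (-2736)/33 + 6*(-38*1/33)² + 6*(-38*1/33)³) + 1/1837) = √((90 - 72*(-38/33) + 6*(-38/33)² + 6*(-38/33)³) + 1/1837) = √((90 + 912/11 + 6*(1444/1089) + 6*(-54872/35937)) + 1/1837) = √((90 + 912/11 + 2888/363 - 109744/11979) + 1/1837) = √(2056838/11979 + 1/1837) = √(343493035/2000493) = √630996705295/60621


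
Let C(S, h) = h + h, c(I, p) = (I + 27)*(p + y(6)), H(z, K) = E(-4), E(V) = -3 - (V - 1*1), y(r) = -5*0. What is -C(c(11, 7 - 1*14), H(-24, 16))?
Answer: -4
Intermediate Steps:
y(r) = 0
E(V) = -2 - V (E(V) = -3 - (V - 1) = -3 - (-1 + V) = -3 + (1 - V) = -2 - V)
H(z, K) = 2 (H(z, K) = -2 - 1*(-4) = -2 + 4 = 2)
c(I, p) = p*(27 + I) (c(I, p) = (I + 27)*(p + 0) = (27 + I)*p = p*(27 + I))
C(S, h) = 2*h
-C(c(11, 7 - 1*14), H(-24, 16)) = -2*2 = -1*4 = -4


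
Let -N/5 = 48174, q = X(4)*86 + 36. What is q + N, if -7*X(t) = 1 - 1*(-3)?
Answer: -1686182/7 ≈ -2.4088e+5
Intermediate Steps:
X(t) = -4/7 (X(t) = -(1 - 1*(-3))/7 = -(1 + 3)/7 = -⅐*4 = -4/7)
q = -92/7 (q = -4/7*86 + 36 = -344/7 + 36 = -92/7 ≈ -13.143)
N = -240870 (N = -5*48174 = -240870)
q + N = -92/7 - 240870 = -1686182/7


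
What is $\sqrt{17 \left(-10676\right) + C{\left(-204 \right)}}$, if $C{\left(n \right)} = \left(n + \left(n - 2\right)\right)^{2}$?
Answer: $12 i \sqrt{93} \approx 115.72 i$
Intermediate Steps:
$C{\left(n \right)} = \left(-2 + 2 n\right)^{2}$ ($C{\left(n \right)} = \left(n + \left(n - 2\right)\right)^{2} = \left(n + \left(-2 + n\right)\right)^{2} = \left(-2 + 2 n\right)^{2}$)
$\sqrt{17 \left(-10676\right) + C{\left(-204 \right)}} = \sqrt{17 \left(-10676\right) + 4 \left(-1 - 204\right)^{2}} = \sqrt{-181492 + 4 \left(-205\right)^{2}} = \sqrt{-181492 + 4 \cdot 42025} = \sqrt{-181492 + 168100} = \sqrt{-13392} = 12 i \sqrt{93}$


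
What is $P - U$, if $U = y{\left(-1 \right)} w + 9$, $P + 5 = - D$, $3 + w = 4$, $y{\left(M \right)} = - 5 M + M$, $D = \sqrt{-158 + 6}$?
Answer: $-18 - 2 i \sqrt{38} \approx -18.0 - 12.329 i$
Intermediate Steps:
$D = 2 i \sqrt{38}$ ($D = \sqrt{-152} = 2 i \sqrt{38} \approx 12.329 i$)
$y{\left(M \right)} = - 4 M$
$w = 1$ ($w = -3 + 4 = 1$)
$P = -5 - 2 i \sqrt{38} \approx -5.0 - 12.329 i$
$U = 13$ ($U = \left(-4\right) \left(-1\right) 1 + 9 = 4 \cdot 1 + 9 = 4 + 9 = 13$)
$P - U = \left(-5 - 2 i \sqrt{38}\right) - 13 = -18 - 2 i \sqrt{38}$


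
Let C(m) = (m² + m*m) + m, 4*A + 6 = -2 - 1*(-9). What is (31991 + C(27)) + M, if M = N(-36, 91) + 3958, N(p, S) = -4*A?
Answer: 37433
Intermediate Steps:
A = ¼ (A = -3/2 + (-2 - 1*(-9))/4 = -3/2 + (-2 + 9)/4 = -3/2 + (¼)*7 = -3/2 + 7/4 = ¼ ≈ 0.25000)
N(p, S) = -1 (N(p, S) = -4*¼ = -1)
M = 3957 (M = -1 + 3958 = 3957)
C(m) = m + 2*m² (C(m) = (m² + m²) + m = 2*m² + m = m + 2*m²)
(31991 + C(27)) + M = (31991 + 27*(1 + 2*27)) + 3957 = (31991 + 27*(1 + 54)) + 3957 = (31991 + 27*55) + 3957 = (31991 + 1485) + 3957 = 33476 + 3957 = 37433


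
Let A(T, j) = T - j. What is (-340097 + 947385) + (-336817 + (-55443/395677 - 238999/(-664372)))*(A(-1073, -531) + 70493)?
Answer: -6193392164016793611899/262876719844 ≈ -2.3560e+10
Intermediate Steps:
(-340097 + 947385) + (-336817 + (-55443/395677 - 238999/(-664372)))*(A(-1073, -531) + 70493) = (-340097 + 947385) + (-336817 + (-55443/395677 - 238999/(-664372)))*((-1073 - 1*(-531)) + 70493) = 607288 + (-336817 + (-55443*1/395677 - 238999*(-1/664372)))*((-1073 + 531) + 70493) = 607288 + (-336817 + (-55443/395677 + 238999/664372))*(-542 + 70493) = 607288 + (-336817 + 57731630527/262876719844)*69951 = 607288 - 88541290416066021/262876719844*69951 = 607288 - 6193551805894234234971/262876719844 = -6193392164016793611899/262876719844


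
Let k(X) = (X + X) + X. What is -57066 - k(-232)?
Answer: -56370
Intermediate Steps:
k(X) = 3*X (k(X) = 2*X + X = 3*X)
-57066 - k(-232) = -57066 - 3*(-232) = -57066 - 1*(-696) = -57066 + 696 = -56370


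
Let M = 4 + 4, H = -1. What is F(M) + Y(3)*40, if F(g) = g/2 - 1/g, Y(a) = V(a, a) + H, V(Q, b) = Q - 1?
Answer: 351/8 ≈ 43.875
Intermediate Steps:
V(Q, b) = -1 + Q
M = 8
Y(a) = -2 + a (Y(a) = (-1 + a) - 1 = -2 + a)
F(g) = g/2 - 1/g (F(g) = g*(1/2) - 1/g = g/2 - 1/g)
F(M) + Y(3)*40 = ((1/2)*8 - 1/8) + (-2 + 3)*40 = (4 - 1*1/8) + 1*40 = (4 - 1/8) + 40 = 31/8 + 40 = 351/8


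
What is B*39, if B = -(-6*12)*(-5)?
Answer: -14040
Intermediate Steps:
B = -360 (B = -(-72)*(-5) = -1*360 = -360)
B*39 = -360*39 = -14040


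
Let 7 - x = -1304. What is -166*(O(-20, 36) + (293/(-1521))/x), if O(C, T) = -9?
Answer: 2979130952/1994031 ≈ 1494.0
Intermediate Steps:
x = 1311 (x = 7 - 1*(-1304) = 7 + 1304 = 1311)
-166*(O(-20, 36) + (293/(-1521))/x) = -166*(-9 + (293/(-1521))/1311) = -166*(-9 + (293*(-1/1521))*(1/1311)) = -166*(-9 - 293/1521*1/1311) = -166*(-9 - 293/1994031) = -166*(-17946572/1994031) = 2979130952/1994031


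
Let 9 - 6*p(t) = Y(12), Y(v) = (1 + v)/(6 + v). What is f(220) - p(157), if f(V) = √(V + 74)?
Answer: -149/108 + 7*√6 ≈ 15.767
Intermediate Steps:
Y(v) = (1 + v)/(6 + v)
p(t) = 149/108 (p(t) = 3/2 - (1 + 12)/(6*(6 + 12)) = 3/2 - 13/(6*18) = 3/2 - 13/108 = 149/108)
f(V) = √(74 + V)
f(220) - p(157) = √(74 + 220) - 1*149/108 = √294 - 149/108 = 7*√6 - 149/108 = -149/108 + 7*√6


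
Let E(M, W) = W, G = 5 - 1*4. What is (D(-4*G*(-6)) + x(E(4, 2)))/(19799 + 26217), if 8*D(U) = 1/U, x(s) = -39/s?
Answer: -3743/8835072 ≈ -0.00042365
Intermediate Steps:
G = 1 (G = 5 - 4 = 1)
D(U) = 1/(8*U)
(D(-4*G*(-6)) + x(E(4, 2)))/(19799 + 26217) = (1/(8*((-4*1*(-6)))) - 39/2)/(19799 + 26217) = (1/(8*((-4*(-6)))) - 39*½)/46016 = ((⅛)/24 - 39/2)*(1/46016) = ((⅛)*(1/24) - 39/2)*(1/46016) = (1/192 - 39/2)*(1/46016) = -3743/192*1/46016 = -3743/8835072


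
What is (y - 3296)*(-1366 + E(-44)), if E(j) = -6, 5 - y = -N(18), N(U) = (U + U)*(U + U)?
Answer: 2737140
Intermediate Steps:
N(U) = 4*U² (N(U) = (2*U)*(2*U) = 4*U²)
y = 1301 (y = 5 - (-1)*4*18² = 5 - (-1)*4*324 = 5 - (-1)*1296 = 5 - 1*(-1296) = 5 + 1296 = 1301)
(y - 3296)*(-1366 + E(-44)) = (1301 - 3296)*(-1366 - 6) = -1995*(-1372) = 2737140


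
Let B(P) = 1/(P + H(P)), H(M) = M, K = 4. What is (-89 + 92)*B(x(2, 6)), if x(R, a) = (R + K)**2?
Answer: 1/24 ≈ 0.041667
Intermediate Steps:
x(R, a) = (4 + R)**2 (x(R, a) = (R + 4)**2 = (4 + R)**2)
B(P) = 1/(2*P) (B(P) = 1/(P + P) = 1/(2*P))
(-89 + 92)*B(x(2, 6)) = (-89 + 92)*(1/(2*((4 + 2)**2))) = 3*(1/(2*(6**2))) = 3*((1/2)/36) = 3*((1/2)*(1/36)) = 3*(1/72) = 1/24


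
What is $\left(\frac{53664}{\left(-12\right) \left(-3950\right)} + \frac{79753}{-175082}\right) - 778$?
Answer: $- \frac{268788275923}{345786950} \approx -777.32$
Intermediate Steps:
$\left(\frac{53664}{\left(-12\right) \left(-3950\right)} + \frac{79753}{-175082}\right) - 778 = \left(\frac{53664}{47400} + 79753 \left(- \frac{1}{175082}\right)\right) - 778 = \left(53664 \cdot \frac{1}{47400} - \frac{79753}{175082}\right) - 778 = \left(\frac{2236}{1975} - \frac{79753}{175082}\right) - 778 = \frac{233971177}{345786950} - 778 = - \frac{268788275923}{345786950}$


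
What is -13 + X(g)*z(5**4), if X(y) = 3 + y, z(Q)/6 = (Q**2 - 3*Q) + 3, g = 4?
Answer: 16327613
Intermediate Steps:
z(Q) = 18 - 18*Q + 6*Q**2 (z(Q) = 6*((Q**2 - 3*Q) + 3) = 6*(3 + Q**2 - 3*Q) = 18 - 18*Q + 6*Q**2)
-13 + X(g)*z(5**4) = -13 + (3 + 4)*(18 - 18*5**4 + 6*(5**4)**2) = -13 + 7*(18 - 18*625 + 6*625**2) = -13 + 7*(18 - 11250 + 6*390625) = -13 + 7*(18 - 11250 + 2343750) = -13 + 7*2332518 = -13 + 16327626 = 16327613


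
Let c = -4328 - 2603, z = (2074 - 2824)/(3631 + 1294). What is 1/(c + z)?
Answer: -197/1365437 ≈ -0.00014428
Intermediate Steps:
z = -30/197 (z = -750/4925 = -750*1/4925 = -30/197 ≈ -0.15228)
c = -6931
1/(c + z) = 1/(-6931 - 30/197) = 1/(-1365437/197) = -197/1365437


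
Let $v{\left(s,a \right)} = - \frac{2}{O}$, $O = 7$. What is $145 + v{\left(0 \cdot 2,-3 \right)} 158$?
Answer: $\frac{699}{7} \approx 99.857$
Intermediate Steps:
$v{\left(s,a \right)} = - \frac{2}{7}$
$145 + v{\left(0 \cdot 2,-3 \right)} 158 = 145 - \frac{316}{7} = \frac{699}{7}$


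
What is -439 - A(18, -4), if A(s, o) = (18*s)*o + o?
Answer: 861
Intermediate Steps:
A(s, o) = o + 18*o*s (A(s, o) = 18*o*s + o = o + 18*o*s)
-439 - A(18, -4) = -439 - (-4)*(1 + 18*18) = -439 - (-4)*(1 + 324) = -439 - (-4)*325 = -439 - 1*(-1300) = -439 + 1300 = 861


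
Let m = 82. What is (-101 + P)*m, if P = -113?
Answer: -17548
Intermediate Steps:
(-101 + P)*m = (-101 - 113)*82 = -214*82 = -17548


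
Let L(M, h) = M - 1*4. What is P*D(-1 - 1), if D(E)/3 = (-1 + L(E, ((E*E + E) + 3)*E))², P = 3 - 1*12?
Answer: -1323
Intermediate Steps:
L(M, h) = -4 + M (L(M, h) = M - 4 = -4 + M)
P = -9 (P = 3 - 12 = -9)
D(E) = 3*(-5 + E)² (D(E) = 3*(-1 + (-4 + E))² = 3*(-5 + E)²)
P*D(-1 - 1) = -27*(-5 + (-1 - 1))² = -27*(-5 - 2)² = -27*(-7)² = -27*49 = -9*147 = -1323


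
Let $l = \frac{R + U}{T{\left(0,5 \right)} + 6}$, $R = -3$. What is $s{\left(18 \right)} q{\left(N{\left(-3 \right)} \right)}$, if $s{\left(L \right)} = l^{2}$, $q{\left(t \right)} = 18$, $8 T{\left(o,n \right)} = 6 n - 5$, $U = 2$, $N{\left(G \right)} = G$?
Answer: $\frac{1152}{5329} \approx 0.21618$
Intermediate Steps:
$T{\left(o,n \right)} = - \frac{5}{8} + \frac{3 n}{4}$ ($T{\left(o,n \right)} = \frac{6 n - 5}{8} = \frac{-5 + 6 n}{8} = - \frac{5}{8} + \frac{3 n}{4}$)
$l = - \frac{8}{73}$ ($l = \frac{-3 + 2}{\left(- \frac{5}{8} + \frac{3}{4} \cdot 5\right) + 6} = - \frac{1}{\left(- \frac{5}{8} + \frac{15}{4}\right) + 6} = - \frac{1}{\frac{25}{8} + 6} = - \frac{1}{\frac{73}{8}} = \left(-1\right) \frac{8}{73} = - \frac{8}{73} \approx -0.10959$)
$s{\left(L \right)} = \frac{64}{5329}$ ($s{\left(L \right)} = \left(- \frac{8}{73}\right)^{2} = \frac{64}{5329}$)
$s{\left(18 \right)} q{\left(N{\left(-3 \right)} \right)} = \frac{64}{5329} \cdot 18 = \frac{1152}{5329}$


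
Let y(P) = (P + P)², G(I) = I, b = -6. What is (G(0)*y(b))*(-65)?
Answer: 0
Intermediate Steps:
y(P) = 4*P² (y(P) = (2*P)² = 4*P²)
(G(0)*y(b))*(-65) = (0*(4*(-6)²))*(-65) = (0*(4*36))*(-65) = (0*144)*(-65) = 0*(-65) = 0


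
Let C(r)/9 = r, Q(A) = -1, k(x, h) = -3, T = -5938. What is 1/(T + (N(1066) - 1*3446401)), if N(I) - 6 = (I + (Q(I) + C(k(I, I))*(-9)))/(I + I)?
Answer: -533/1840093162 ≈ -2.8966e-7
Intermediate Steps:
C(r) = 9*r
N(I) = 6 + (242 + I)/(2*I) (N(I) = 6 + (I + (-1 + (9*(-3))*(-9)))/(I + I) = 6 + (I + (-1 - 27*(-9)))/((2*I)) = 6 + (I + (-1 + 243))*(1/(2*I)) = 6 + (I + 242)*(1/(2*I)) = 6 + (242 + I)*(1/(2*I)) = 6 + (242 + I)/(2*I))
1/(T + (N(1066) - 1*3446401)) = 1/(-5938 + ((13/2 + 121/1066) - 1*3446401)) = 1/(-5938 + ((13/2 + 121*(1/1066)) - 3446401)) = 1/(-5938 + ((13/2 + 121/1066) - 3446401)) = 1/(-5938 + (3525/533 - 3446401)) = 1/(-5938 - 1836928208/533) = 1/(-1840093162/533) = -533/1840093162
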